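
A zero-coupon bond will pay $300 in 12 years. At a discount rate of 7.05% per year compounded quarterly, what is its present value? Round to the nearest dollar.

$130

Growth factor = (1 + 0.017625)^48 ≈ 2.31319823.
P = 300/2.31319823 ≈ 129.6906.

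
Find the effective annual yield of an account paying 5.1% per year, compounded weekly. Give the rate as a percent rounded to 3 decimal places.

EAR = (1 + 5.1%/52)^52 − 1 = (1 + 0.000980769)^52 − 1.
(1 + 0.000980769)^52 ≈ 1.052297, so EAR ≈ 5.22966%.

5.230%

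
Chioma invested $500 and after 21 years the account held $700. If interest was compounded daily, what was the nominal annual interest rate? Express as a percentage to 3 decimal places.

1.602%

(1 + r/365)^7665 = 700/500 = 1.4.
1 + r/365 = 1.4^(1/7665) ≈ 1.000044, so r/365 ≈ 0.0000438982.
r ≈ 365·0.0000438982 = 1.60228%.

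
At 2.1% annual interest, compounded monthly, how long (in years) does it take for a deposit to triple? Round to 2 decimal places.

(1 + 0.00175)^(12t) = 3.
12t = ln 3 / ln(1 + 0.00175) ≈ 1.0986/0.00174847 ≈ 628.3276.
t ≈ 52.3606.

52.36 years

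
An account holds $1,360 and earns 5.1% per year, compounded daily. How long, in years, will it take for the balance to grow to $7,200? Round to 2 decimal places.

(1 + 0.000139726)^(365t) = 7,200/1,360 = 5.2941.
365t·ln(1 + 0.000139726) = ln(5.2941); 365t = 1.6666/0.000139716 ≈ 11928.4344.
t ≈ 32.6806 years.

32.68 years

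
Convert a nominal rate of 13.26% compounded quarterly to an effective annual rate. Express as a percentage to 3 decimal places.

13.934%

One year is 4 periods at 0.03315 each: (1 + 0.03315)^4 ≈ 1.13934.
EAR = 1.13934 − 1 ≈ 13.93405%.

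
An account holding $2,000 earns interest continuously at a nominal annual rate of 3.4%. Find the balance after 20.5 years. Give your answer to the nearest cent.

$4,015.44

A = P·e^(rt) = 2,000·e^(0.034·20.5) = 2,000·e^0.697.
e^0.697 ≈ 2.007720502, so A ≈ 4,015.4410.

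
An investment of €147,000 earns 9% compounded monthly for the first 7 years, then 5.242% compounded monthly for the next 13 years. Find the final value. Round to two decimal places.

Phase 1: 147,000·(1 + 0.0075)^84 ≈ 275,360.6886.
Phase 2: 275,360.6886·(1 + 0.05242/12)^156 ≈ 543,515.2318.

€543,515.23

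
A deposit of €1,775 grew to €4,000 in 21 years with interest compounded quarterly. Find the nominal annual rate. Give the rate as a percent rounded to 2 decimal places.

3.89%

(1 + r/4)^84 = 4,000/1,775 = 2.25352.
1 + r/4 = 2.25352^(1/84) ≈ 1.009719, so r/4 ≈ 0.00971948.
r ≈ 4·0.00971948 = 3.88779%.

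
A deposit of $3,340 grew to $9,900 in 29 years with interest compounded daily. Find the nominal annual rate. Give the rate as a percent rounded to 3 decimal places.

The 10585-period growth factor is 9,900/3,340 = 2.96407.
r/365 = 2.96407^(1/10585) − 1 ≈ 0.000102657, so r ≈ 365·0.000102657 = 3.74696%.

3.747%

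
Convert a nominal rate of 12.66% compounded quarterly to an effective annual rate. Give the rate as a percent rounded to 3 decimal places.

13.274%

EAR = (1 + 12.66%/4)^4 − 1 = (1 + 0.03165)^4 − 1.
(1 + 0.03165)^4 ≈ 1.132738, so EAR ≈ 13.27382%.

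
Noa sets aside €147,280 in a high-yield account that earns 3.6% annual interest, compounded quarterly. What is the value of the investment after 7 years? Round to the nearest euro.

Periodic rate = 3.6%/4 = 0.009; periods = 4·7 = 28.
A = 147,280·(1 + 0.009)^28 ≈ 147,280·1.28514654983 ≈ 189,276.3839.

€189,276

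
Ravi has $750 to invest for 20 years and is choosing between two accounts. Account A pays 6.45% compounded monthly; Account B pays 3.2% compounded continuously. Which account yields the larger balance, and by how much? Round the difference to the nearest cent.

Account A, by $1,292.83

Account A growth factor: (1 + 0.005375)^240 ≈ 3.620258739; balance ≈ 2,715.1941.
Account B growth factor: e^(0.032·20) = e^0.64 ≈ 1.896480879; balance ≈ 1,422.3607.
Account A is larger by 1,292.8334.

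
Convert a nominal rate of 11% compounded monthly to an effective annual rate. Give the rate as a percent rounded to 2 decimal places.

One year is 12 periods at 0.00916667 each: (1 + 0.00916667)^12 ≈ 1.115719.
EAR = 1.115719 − 1 ≈ 11.57188%.

11.57%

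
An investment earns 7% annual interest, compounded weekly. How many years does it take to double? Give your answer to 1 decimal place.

9.9 years

(1 + 0.00134615)^(52t) = 2.
52t = ln 2 / ln(1 + 0.00134615) ≈ 0.69315/0.00134525 ≈ 515.2558.
t ≈ 9.9088.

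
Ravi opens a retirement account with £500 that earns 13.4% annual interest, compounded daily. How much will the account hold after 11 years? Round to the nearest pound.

£2,183

Periodic rate = 13.4%/365 = 0.000367123; periods = 365·11 = 4015.
A = 500·(1 + 0.134/365)^4015 ≈ 500·4.365485882 ≈ 2,182.7429.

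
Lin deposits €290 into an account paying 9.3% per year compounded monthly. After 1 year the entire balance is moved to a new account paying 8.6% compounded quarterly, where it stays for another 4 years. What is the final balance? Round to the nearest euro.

€447

Phase 1: 290·(1 + 0.00775)^12 ≈ 318.1498.
Phase 2: 318.1498·(1 + 0.0215)^16 ≈ 447.1422.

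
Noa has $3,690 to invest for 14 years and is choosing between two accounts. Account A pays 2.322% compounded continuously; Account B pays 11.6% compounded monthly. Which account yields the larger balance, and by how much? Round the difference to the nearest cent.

Account B, by $13,467.72

A: e^(0.02322·14) = e^0.32508 ≈ 1.384141373, so 3,690 × 1.384141373 ≈ 5,107.4817.
B: (1 + 0.116/12)^168 ≈ 5.0339294773, so 3,690 × 5.0339294773 ≈ 18,575.1998.
Difference ≈ 13,467.7181 in favor of B.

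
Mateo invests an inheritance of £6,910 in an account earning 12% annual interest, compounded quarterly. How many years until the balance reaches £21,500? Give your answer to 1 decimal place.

9.6 years

We need (1 + 0.03)^(4t) = 3.1114, so 4t = ln 3.1114 / ln 1.03 ≈ 38.4009.
t ≈ 38.4009/4 = 9.6002 years.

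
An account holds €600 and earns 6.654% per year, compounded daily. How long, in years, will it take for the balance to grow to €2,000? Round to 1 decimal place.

18.1 years

(1 + 0.000182301)^(365t) = 2,000/600 = 3.3333.
365t·ln(1 + 0.000182301) = ln(3.3333); 365t = 1.204/0.000182285 ≈ 6604.9012.
t ≈ 18.0956 years.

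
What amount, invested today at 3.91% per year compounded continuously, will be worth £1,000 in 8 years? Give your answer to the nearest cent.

£731.40

P = A·e^(−rt) = 1,000·e^(−0.3128).
e^(−0.3128) ≈ 0.731396177, so P ≈ 731.3962.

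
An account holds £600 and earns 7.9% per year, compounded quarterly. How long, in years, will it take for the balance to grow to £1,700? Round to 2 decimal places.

(1 + 0.01975)^(4t) = 1,700/600 = 2.8333.
4t·ln(1 + 0.01975) = ln(2.8333); 4t = 1.0415/0.0195575 ≈ 53.2509.
t ≈ 13.3127 years.

13.31 years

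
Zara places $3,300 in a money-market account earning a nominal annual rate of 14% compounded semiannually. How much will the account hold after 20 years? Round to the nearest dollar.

Growth factor = (1 + 0.07)^40 ≈ 14.974457839.
A ≈ 3,300 × 14.974457839 ≈ 49,415.7109.

$49,416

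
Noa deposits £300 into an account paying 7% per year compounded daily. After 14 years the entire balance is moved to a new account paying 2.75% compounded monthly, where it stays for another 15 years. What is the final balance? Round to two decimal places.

£1,206.79

Phase 1: 300·(1 + 0.07/365)^5110 ≈ 799.2618.
Phase 2: 799.2618·(1 + 0.0275/12)^180 ≈ 1,206.7868.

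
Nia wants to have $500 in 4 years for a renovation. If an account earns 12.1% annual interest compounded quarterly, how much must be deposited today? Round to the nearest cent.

$310.38

Growth factor = (1 + 0.03025)^16 ≈ 1.61094967.
P = 500/1.61094967 ≈ 310.3759.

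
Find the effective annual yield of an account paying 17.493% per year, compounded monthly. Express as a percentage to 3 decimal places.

One year is 12 periods at 0.0145775 each: (1 + 0.0145775)^12 ≈ 1.18966.
EAR = 1.18966 − 1 ≈ 18.96596%.

18.966%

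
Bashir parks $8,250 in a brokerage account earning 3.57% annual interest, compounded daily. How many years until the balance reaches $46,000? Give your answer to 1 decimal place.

48.1 years

(1 + 0.0000978082)^(365t) = 46,000/8,250 = 5.5758.
365t·ln(1 + 0.0000978082) = ln(5.5758); 365t = 1.7184/9.78034e-05 ≈ 17570.2231.
t ≈ 48.1376 years.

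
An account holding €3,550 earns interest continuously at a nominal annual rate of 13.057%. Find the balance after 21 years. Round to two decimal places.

€55,087.21

A = P·e^(rt) = 3,550·e^(0.13057·21) = 3,550·e^2.74197.
e^2.74197 ≈ 15.517524528, so A ≈ 55,087.2121.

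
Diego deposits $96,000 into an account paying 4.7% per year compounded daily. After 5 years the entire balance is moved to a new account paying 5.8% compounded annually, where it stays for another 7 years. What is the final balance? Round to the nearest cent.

$180,187.04

Phase 1: 96,000·(1 + 0.047/365)^1825 ≈ 121,429.4047.
Phase 2: 121,429.4047·(1 + 0.058)^7 ≈ 180,187.0353.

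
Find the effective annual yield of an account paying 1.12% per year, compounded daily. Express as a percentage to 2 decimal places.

1.13%

EAR = (1 + 1.12%/365)^365 − 1 = (1 + 0.0000306849)^365 − 1.
(1 + 0.0000306849)^365 ≈ 1.011263, so EAR ≈ 1.12628%.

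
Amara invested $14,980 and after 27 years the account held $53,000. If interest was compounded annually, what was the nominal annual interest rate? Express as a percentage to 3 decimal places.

4.791%

(1 + r)^27 = 53,000/14,980 = 3.53805.
1 + r = 3.53805^(1/27) ≈ 1.047911, so r ≈ 0.0479115.
r ≈ 4.79115%.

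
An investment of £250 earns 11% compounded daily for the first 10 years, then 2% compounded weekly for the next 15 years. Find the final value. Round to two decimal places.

£1,013.57

Phase 1: 250·(1 + 0.11/365)^3650 ≈ 750.9171.
Phase 2: 750.9171·(1 + 0.02/52)^780 ≈ 1,013.5735.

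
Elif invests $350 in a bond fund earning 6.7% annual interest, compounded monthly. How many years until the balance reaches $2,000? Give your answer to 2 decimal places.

26.09 years

We need (1 + 0.00558333)^(12t) = 5.7143, so 12t = ln 5.7143 / ln 1.005583 ≈ 313.0443.
t ≈ 313.0443/12 = 26.0870 years.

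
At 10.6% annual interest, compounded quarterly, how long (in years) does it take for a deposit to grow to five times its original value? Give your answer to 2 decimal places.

15.38 years

(1 + 0.0265)^(4t) = 5.
4t = ln 5 / ln(1 + 0.0265) ≈ 1.6094/0.026155 ≈ 61.5347.
t ≈ 15.3837.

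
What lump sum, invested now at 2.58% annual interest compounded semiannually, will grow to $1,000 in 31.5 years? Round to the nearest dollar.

Periodic rate = 2.58%/2 = 0.0129; 63 periods.
P = 1,000/(1 + 0.0129)^63 ≈ 1,000/2.24230137 ≈ 445.9704.

$446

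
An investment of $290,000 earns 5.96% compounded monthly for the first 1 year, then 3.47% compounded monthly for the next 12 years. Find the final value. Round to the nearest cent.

Phase 1: 290,000·(1 + 0.0596/12)^12 ≈ 307,764.0459.
Phase 2: 307,764.0459·(1 + 0.0347/12)^144 ≈ 466,441.4567.

$466,441.46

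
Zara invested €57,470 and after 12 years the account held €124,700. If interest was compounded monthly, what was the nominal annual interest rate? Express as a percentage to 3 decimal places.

(1 + r/12)^144 = 124,700/57,470 = 2.16983.
1 + r/12 = 2.16983^(1/144) ≈ 1.005394, so r/12 ≈ 0.00539399.
r ≈ 12·0.00539399 = 6.47279%.

6.473%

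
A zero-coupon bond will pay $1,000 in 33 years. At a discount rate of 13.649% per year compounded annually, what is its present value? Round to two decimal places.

$14.67

Growth factor = (1 + 0.13649)^33 ≈ 68.181322.
P = 1,000/68.181322 ≈ 14.6668.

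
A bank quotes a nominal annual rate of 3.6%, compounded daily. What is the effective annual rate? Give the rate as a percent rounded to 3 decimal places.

One year is 365 periods at 0.0000986301 each: (1 + 0.0000986301)^365 ≈ 1.036654.
EAR = 1.036654 − 1 ≈ 3.66540%.

3.665%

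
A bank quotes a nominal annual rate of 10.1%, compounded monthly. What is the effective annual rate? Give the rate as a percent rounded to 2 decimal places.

EAR = (1 + 10.1%/12)^12 − 1 = (1 + 0.00841667)^12 − 1.
(1 + 0.00841667)^12 ≈ 1.105809, so EAR ≈ 10.58091%.

10.58%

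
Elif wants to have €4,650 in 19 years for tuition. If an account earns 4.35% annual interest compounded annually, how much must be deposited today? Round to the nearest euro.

Annual rate = 4.35% = 0.0435; 19 periods.
P = 4,650/(1 + 0.0435)^19 ≈ 4,650/2.245725212 ≈ 2,070.6006.

€2,071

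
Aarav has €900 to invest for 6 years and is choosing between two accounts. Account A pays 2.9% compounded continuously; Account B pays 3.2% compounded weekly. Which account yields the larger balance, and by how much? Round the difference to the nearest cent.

Account B, by €19.39

A: e^(0.029·6) = e^0.174 ≈ 1.190055566, so 900 × 1.190055566 ≈ 1,071.0500.
B: (1 + 0.032/52)^312 ≈ 1.211598967, so 900 × 1.211598967 ≈ 1,090.4391.
Difference ≈ 19.3891 in favor of B.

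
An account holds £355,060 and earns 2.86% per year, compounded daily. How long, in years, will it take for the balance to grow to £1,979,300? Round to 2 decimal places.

60.08 years

(1 + 0.0000783562)^(365t) = 1,979,300/355,060 = 5.5746.
365t·ln(1 + 0.0000783562) = ln(5.5746); 365t = 1.7182/7.83531e-05 ≈ 21929.0858.
t ≈ 60.0797 years.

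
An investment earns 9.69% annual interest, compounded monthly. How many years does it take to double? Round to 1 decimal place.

7.2 years

(1 + 0.008075)^(12t) = 2.
12t = ln 2 / ln(1 + 0.008075) ≈ 0.69315/0.00804257 ≈ 86.1848.
t ≈ 7.1821.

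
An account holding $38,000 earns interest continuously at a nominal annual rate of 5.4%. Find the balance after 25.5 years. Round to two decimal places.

A = P·e^(rt) = 38,000·e^(0.054·25.5) = 38,000·e^1.377.
e^1.377 ≈ 3.9629947918, so A ≈ 150,593.8021.

$150,593.80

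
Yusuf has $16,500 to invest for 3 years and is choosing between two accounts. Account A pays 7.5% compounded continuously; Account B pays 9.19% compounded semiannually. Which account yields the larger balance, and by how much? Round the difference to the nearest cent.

Account A growth factor: e^(0.075·3) = e^0.225 ≈ 1.2523227162; balance ≈ 20,663.3248.
Account B growth factor: (1 + 0.04595)^6 ≈ 1.3093795252; balance ≈ 21,604.7622.
Account B is larger by 941.4373.

Account B, by $941.44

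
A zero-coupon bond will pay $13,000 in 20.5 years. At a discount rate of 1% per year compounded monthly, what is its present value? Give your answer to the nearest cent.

Periodic rate = 1%/12 = 0.000833333; 246 periods.
P = 13,000/(1 + 0.01/12)^246 ≈ 13,000/1.2274202766 ≈ 10,591.3192.

$10,591.32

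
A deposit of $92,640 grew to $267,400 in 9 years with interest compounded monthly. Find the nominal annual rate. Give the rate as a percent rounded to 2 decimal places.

11.84%

(1 + r/12)^108 = 267,400/92,640 = 2.88644.
1 + r/12 = 2.88644^(1/108) ≈ 1.009863, so r/12 ≈ 0.00986337.
r ≈ 12·0.00986337 = 11.83604%.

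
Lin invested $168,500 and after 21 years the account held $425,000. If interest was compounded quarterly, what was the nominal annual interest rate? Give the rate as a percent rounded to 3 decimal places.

4.430%

The 84-period growth factor is 425,000/168,500 = 2.52226.
r/4 = 2.52226^(1/84) − 1 ≈ 0.0110746, so r ≈ 4·0.0110746 = 4.42984%.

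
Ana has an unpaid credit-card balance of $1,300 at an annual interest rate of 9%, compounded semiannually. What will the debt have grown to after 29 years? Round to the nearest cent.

Growth factor = (1 + 0.045)^58 ≈ 12.845317579.
A ≈ 1,300 × 12.845317579 ≈ 16,698.9129.

$16,698.91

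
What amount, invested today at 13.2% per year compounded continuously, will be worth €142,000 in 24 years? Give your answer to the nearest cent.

P = A·e^(−rt) = 142,000·e^(−3.168).
e^(−3.168) ≈ 0.0420876891625, so P ≈ 5,976.4519.

€5,976.45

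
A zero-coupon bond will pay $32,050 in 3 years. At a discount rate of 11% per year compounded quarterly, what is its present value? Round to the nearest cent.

$23,144.41

Periodic rate = 11%/4 = 0.0275; 12 periods.
P = 32,050/(1 + 0.0275)^12 ≈ 32,050/1.3847837755 ≈ 23,144.4075.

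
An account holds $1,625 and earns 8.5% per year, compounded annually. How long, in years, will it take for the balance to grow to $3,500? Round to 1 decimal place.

We need (1 + 0.085)^t = 2.1538, so t = ln 2.1538 / ln 1.085 ≈ 9.4049.

9.4 years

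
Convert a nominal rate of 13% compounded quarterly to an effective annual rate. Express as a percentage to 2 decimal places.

13.65%

EAR = (1 + 13%/4)^4 − 1 = (1 + 0.0325)^4 − 1.
(1 + 0.0325)^4 ≈ 1.136476, so EAR ≈ 13.64759%.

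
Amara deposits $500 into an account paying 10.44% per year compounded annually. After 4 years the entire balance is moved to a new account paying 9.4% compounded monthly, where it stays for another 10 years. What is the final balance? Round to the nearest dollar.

$1,897

After 4 years at 10.44%: 500 × 1.487666529 ≈ 743.8333.
Then 10 years at 9.4%: 743.8333 × 2.550622501 ≈ 1,897.2379.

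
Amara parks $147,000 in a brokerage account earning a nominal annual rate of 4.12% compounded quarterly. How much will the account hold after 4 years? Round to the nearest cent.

Growth factor = (1 + 0.0103)^16 ≈ 1.17816372746.
A ≈ 147,000 × 1.17816372746 ≈ 173,190.0679.

$173,190.07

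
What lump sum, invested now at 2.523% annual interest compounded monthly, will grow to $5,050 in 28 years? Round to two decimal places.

$2,493.51

Periodic rate = 2.523%/12 = 0.0021025; 336 periods.
P = 5,050/(1 + 0.0021025)^336 ≈ 5,050/2.025260621 ≈ 2,493.5062.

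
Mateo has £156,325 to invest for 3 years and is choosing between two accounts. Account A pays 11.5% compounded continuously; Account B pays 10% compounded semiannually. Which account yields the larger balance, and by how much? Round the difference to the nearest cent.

Account A growth factor: e^(0.115·3) = e^0.345 ≈ 1.41198991967; balance ≈ 220,729.3242.
Account B growth factor: (1 + 0.05)^6 ≈ 1.34009564063; balance ≈ 209,490.4510.
Account A is larger by 11,238.8732.

Account A, by £11,238.87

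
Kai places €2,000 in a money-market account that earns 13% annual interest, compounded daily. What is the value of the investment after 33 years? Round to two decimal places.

€145,821.52

Growth factor = (1 + 0.13/365)^12045 ≈ 72.9107586274.
A ≈ 2,000 × 72.9107586274 ≈ 145,821.5173.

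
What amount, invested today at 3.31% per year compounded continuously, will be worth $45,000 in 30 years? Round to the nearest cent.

$16,670.86

P = A·e^(−rt) = 45,000·e^(−0.993).
e^(−0.993) ≈ 0.37046363137, so P ≈ 16,670.8634.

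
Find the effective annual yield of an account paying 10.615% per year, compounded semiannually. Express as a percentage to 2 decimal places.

10.90%

One year is 2 periods at 0.053075 each: (1 + 0.053075)^2 ≈ 1.108967.
EAR = 1.108967 − 1 ≈ 10.89670%.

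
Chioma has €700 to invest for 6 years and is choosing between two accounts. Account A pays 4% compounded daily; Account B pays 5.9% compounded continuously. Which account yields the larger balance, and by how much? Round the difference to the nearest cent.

Account B, by €107.47

Account A growth factor: (1 + 0.04/365)^2190 ≈ 1.27123243; balance ≈ 889.8627.
Account B growth factor: e^(0.059·6) = e^0.354 ≈ 1.42475519; balance ≈ 997.3286.
Account B is larger by 107.4659.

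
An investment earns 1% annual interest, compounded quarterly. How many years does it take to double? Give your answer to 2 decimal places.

(1 + 0.0025)^(4t) = 2.
4t = ln 2 / ln(1 + 0.0025) ≈ 0.69315/0.00249688 ≈ 277.6053.
t ≈ 69.4013.

69.40 years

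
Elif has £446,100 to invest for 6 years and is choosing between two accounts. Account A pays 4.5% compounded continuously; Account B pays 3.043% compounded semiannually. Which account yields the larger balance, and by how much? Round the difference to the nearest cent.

Account A growth factor: e^(0.045·6) = e^0.27 ≈ 1.30996445073; balance ≈ 584,375.1415.
Account B growth factor: (1 + 0.015215)^12 ≈ 1.19866082286; balance ≈ 534,722.5931.
Account A is larger by 49,652.5484.

Account A, by £49,652.55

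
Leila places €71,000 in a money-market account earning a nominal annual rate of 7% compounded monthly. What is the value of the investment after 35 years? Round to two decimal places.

€816,936.78

Growth factor = (1 + 0.07/12)^420 ≈ 11.5061518407.
A ≈ 71,000 × 11.5061518407 ≈ 816,936.7807.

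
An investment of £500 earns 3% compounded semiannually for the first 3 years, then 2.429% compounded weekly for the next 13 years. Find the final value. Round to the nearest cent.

After 3 years at 3%: 500 × 1.09344326 ≈ 546.7216.
Then 13 years at 2.429%: 546.7216 × 1.37121372 ≈ 749.6722.

£749.67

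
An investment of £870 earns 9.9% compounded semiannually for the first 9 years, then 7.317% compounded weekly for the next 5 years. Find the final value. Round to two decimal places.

£2,992.11

After 9 years at 9.9%: 870 × 2.386074352 ≈ 2,075.8847.
Then 5 years at 7.317%: 2,075.8847 × 1.441368262 ≈ 2,992.1143.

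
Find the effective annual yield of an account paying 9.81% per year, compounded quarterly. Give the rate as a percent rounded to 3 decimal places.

10.177%

EAR = (1 + 9.81%/4)^4 − 1 = (1 + 0.024525)^4 − 1.
(1 + 0.024525)^4 ≈ 1.101768, so EAR ≈ 10.17682%.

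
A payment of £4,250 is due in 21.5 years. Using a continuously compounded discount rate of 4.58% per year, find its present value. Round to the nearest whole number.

£1,588

P = A·e^(−rt) = 4,250·e^(−0.9847).
e^(−0.9847) ≈ 0.3735512755, so P ≈ 1,587.5929.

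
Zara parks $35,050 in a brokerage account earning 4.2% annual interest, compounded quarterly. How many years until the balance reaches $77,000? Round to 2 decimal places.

(1 + 0.0105)^(4t) = 77,000/35,050 = 2.1969.
4t·ln(1 + 0.0105) = ln(2.1969); 4t = 0.78703/0.0104453 ≈ 75.3480.
t ≈ 18.8370 years.

18.84 years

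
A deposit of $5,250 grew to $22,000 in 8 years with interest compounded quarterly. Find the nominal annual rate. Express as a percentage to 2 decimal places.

18.32%

The 32-period growth factor is 22,000/5,250 = 4.19048.
r/4 = 4.19048^(1/32) − 1 ≈ 0.045793, so r ≈ 4·0.045793 = 18.31720%.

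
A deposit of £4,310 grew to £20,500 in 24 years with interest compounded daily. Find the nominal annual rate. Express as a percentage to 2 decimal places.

The 8760-period growth factor is 20,500/4,310 = 4.75638.
r/365 = 4.75638^(1/8760) − 1 ≈ 0.000178039, so r ≈ 365·0.000178039 = 6.49844%.

6.50%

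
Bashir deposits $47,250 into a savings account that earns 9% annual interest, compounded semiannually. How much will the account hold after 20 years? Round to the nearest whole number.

Growth factor = (1 + 0.045)^40 ≈ 5.8163645376.
A ≈ 47,250 × 5.8163645376 ≈ 274,823.2244.

$274,823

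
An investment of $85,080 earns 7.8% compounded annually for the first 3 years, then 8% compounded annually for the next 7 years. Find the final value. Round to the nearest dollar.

$182,663

After 3 years at 7.8%: 85,080 × 1.252726552 ≈ 106,581.9750.
Then 7 years at 8%: 106,581.9750 × 1.71382426878 ≈ 182,662.7754.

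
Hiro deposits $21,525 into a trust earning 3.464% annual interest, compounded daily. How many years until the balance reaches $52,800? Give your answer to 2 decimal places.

We need (1 + 0.0000949041)^(365t) = 2.453, so 365t = ln 2.453 / ln 1.000095 ≈ 9455.2146.
t ≈ 9455.2146/365 = 25.9047 years.

25.90 years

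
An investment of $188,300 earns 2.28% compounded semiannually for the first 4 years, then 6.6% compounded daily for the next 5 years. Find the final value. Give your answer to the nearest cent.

After 4 years at 2.28%: 188,300 × 1.09492303958 ≈ 206,174.0084.
Then 5 years at 6.6%: 206,174.0084 × 1.39092663369 ≈ 286,772.9194.

$286,772.92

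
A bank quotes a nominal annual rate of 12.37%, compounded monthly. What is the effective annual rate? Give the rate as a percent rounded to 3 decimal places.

13.096%

One year is 12 periods at 0.0103083 each: (1 + 0.0103083)^12 ≈ 1.13096.
EAR = 1.13096 − 1 ≈ 13.09599%.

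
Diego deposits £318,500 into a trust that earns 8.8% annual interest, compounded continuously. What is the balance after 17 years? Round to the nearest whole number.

A = P·e^(rt) = 318,500·e^(0.088·17) = 318,500·e^1.496.
e^1.496 ≈ 4.463798119812, so A ≈ 1,421,719.7012.

£1,421,720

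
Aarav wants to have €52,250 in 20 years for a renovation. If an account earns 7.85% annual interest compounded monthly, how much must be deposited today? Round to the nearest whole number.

Growth factor = (1 + 0.0785/12)^240 ≈ 4.7821348951.
P = 52,250/4.7821348951 ≈ 10,926.0824.

€10,926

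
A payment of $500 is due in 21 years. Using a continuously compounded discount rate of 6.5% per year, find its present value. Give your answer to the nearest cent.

P = A·e^(−rt) = 500·e^(−1.365).
e^(−1.365) ≈ 0.255380676, so P ≈ 127.6903.

$127.69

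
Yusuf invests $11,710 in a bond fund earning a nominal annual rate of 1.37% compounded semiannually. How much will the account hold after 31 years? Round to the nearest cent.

Periodic rate = 1.37%/2 = 0.00685; periods = 2·31 = 62.
A = 11,710·(1 + 0.00685)^62 ≈ 11,710·1.5269190482 ≈ 17,880.2221.

$17,880.22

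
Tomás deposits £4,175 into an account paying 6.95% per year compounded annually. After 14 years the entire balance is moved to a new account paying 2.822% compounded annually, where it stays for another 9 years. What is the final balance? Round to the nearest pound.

£13,739

Phase 1: 4,175·(1 + 0.0695)^14 ≈ 10,695.1659.
Phase 2: 10,695.1659·(1 + 0.02822)^9 ≈ 13,739.2159.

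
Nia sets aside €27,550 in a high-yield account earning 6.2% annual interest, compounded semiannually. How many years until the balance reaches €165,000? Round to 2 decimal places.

29.32 years

We need (1 + 0.031)^(2t) = 5.9891, so 2t = ln 5.9891 / ln 1.031 ≈ 58.6305.
t ≈ 58.6305/2 = 29.3153 years.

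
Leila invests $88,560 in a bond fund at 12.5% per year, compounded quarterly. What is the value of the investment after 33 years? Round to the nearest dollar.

Periodic rate = 12.5%/4 = 0.03125; periods = 4·33 = 132.
A = 88,560·(1 + 0.03125)^132 ≈ 88,560·58.08218230958 ≈ 5,143,758.0653.

$5,143,758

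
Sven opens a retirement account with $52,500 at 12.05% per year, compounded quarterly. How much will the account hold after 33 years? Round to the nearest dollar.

$2,640,157

Periodic rate = 12.05%/4 = 0.030125; periods = 4·33 = 132.
A = 52,500·(1 + 0.030125)^132 ≈ 52,500·50.28869706344 ≈ 2,640,156.5958.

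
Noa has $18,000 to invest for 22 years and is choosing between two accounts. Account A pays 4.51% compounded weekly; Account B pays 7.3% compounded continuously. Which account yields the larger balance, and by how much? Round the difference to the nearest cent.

Account B, by $41,163.08

Account A growth factor: (1 + 0.0451/52)^1144 ≈ 2.6960021143; balance ≈ 48,528.0381.
Account B growth factor: e^(0.073·22) = e^1.606 ≈ 4.9828399521; balance ≈ 89,691.1191.
Account B is larger by 41,163.0811.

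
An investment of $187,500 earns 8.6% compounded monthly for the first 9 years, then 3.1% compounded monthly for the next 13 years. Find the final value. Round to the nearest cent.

Phase 1: 187,500·(1 + 0.086/12)^108 ≈ 405,458.5001.
Phase 2: 405,458.5001·(1 + 0.031/12)^156 ≈ 606,375.1651.

$606,375.17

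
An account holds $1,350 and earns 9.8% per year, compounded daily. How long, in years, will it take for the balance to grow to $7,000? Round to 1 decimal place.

We need (1 + 0.000268493)^(365t) = 5.1852, so 365t = ln 5.1852 / ln 1.000268 ≈ 6130.6089.
t ≈ 6130.6089/365 = 16.7962 years.

16.8 years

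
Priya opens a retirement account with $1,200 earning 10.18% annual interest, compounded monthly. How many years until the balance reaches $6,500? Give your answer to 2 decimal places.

16.67 years

We need (1 + 0.00848333)^(12t) = 5.4167, so 12t = ln 5.4167 / ln 1.008483 ≈ 199.9965.
t ≈ 199.9965/12 = 16.6664 years.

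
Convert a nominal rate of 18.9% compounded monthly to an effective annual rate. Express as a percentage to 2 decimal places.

20.63%

One year is 12 periods at 0.01575 each: (1 + 0.01575)^12 ≈ 1.206263.
EAR = 1.206263 − 1 ≈ 20.62629%.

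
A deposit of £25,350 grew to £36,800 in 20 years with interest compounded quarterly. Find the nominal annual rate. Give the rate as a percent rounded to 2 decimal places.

1.87%

(1 + r/4)^80 = 36,800/25,350 = 1.45168.
1 + r/4 = 1.45168^(1/80) ≈ 1.00467, so r/4 ≈ 0.00466986.
r ≈ 4·0.00466986 = 1.86794%.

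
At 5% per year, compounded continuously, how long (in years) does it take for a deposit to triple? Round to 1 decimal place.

22.0 years

e^(0.05t) = 3, so 0.05t = ln 3 ≈ 1.0986.
t ≈ 1.0986/0.05 ≈ 21.9722.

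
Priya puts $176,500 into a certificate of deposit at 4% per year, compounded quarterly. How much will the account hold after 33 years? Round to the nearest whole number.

$656,396

Growth factor = (1 + 0.01)^132 ≈ 3.71895856193.
A ≈ 176,500 × 3.71895856193 ≈ 656,396.1862.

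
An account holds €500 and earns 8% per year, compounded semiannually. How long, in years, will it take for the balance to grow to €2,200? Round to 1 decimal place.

18.9 years

(1 + 0.04)^(2t) = 2,200/500 = 4.4.
2t·ln(1 + 0.04) = ln(4.4); 2t = 1.4816/0.0392207 ≈ 37.7761.
t ≈ 18.8880 years.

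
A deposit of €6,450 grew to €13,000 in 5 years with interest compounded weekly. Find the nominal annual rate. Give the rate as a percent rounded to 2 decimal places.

14.04%

(1 + r/52)^260 = 13,000/6,450 = 2.0155.
1 + r/52 = 2.0155^(1/260) ≈ 1.002699, so r/52 ≈ 0.00269929.
r ≈ 52·0.00269929 = 14.03629%.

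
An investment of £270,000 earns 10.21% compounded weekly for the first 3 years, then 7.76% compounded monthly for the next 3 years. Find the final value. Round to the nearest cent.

After 3 years at 10.21%: 270,000 × 1.35798188408 ≈ 366,655.1087.
Then 3 years at 7.76%: 366,655.1087 × 1.26118342884 ≈ 462,419.3472.

£462,419.35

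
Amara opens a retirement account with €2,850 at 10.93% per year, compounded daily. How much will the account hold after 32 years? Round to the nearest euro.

Growth factor = (1 + 0.1093/365)^11680 ≈ 33.018777763.
A ≈ 2,850 × 33.018777763 ≈ 94,103.5166.

€94,104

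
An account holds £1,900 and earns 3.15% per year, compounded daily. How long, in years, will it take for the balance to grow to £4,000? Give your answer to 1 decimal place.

23.6 years

We need (1 + 0.0000863014)^(365t) = 2.1053, so 365t = ln 2.1053 / ln 1.000086 ≈ 8626.4285.
t ≈ 8626.4285/365 = 23.6341 years.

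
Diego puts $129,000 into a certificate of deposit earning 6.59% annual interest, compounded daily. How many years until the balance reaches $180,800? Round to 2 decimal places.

5.12 years

We need (1 + 0.000180548)^(365t) = 1.4016, so 365t = ln 1.4016 / ln 1.000181 ≈ 1869.9161.
t ≈ 1869.9161/365 = 5.1231 years.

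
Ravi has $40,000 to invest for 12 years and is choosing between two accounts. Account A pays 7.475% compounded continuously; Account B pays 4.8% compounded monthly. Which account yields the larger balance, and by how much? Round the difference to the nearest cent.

Account A growth factor: e^(0.07475·12) = e^0.897 ≈ 2.452235359; balance ≈ 98,089.4144.
Account B growth factor: (1 + 0.004)^144 ≈ 1.7768658658; balance ≈ 71,074.6346.
Account A is larger by 27,014.7797.

Account A, by $27,014.78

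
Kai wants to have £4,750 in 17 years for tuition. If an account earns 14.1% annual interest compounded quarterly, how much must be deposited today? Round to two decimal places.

Periodic rate = 14.1%/4 = 0.03525; 68 periods.
P = 4,750/(1 + 0.03525)^68 ≈ 4,750/10.54572067 ≈ 450.4197.

£450.42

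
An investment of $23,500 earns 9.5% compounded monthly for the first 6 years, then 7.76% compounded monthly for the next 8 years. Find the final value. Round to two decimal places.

$76,980.90

Phase 1: 23,500·(1 + 0.095/12)^72 ≈ 41,461.1154.
Phase 2: 41,461.1154·(1 + 0.0776/12)^96 ≈ 76,980.9022.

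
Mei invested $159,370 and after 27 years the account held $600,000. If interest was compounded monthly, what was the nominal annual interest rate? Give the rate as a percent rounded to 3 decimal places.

(1 + r/12)^324 = 600,000/159,370 = 3.76482.
1 + r/12 = 3.76482^(1/324) ≈ 1.0041, so r/12 ≈ 0.00410005.
r ≈ 12·0.00410005 = 4.92006%.

4.920%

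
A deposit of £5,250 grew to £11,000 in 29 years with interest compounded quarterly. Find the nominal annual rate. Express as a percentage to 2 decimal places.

2.56%

(1 + r/4)^116 = 11,000/5,250 = 2.09524.
1 + r/4 = 2.09524^(1/116) ≈ 1.006397, so r/4 ≈ 0.00639681.
r ≈ 4·0.00639681 = 2.55873%.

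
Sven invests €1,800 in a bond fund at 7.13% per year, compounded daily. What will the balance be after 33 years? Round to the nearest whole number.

Periodic rate = 7.13%/365 = 0.000195342; periods = 365·33 = 12045.
A = 1,800·(1 + 0.0713/365)^12045 ≈ 1,800·10.51360591 ≈ 18,924.4906.

€18,924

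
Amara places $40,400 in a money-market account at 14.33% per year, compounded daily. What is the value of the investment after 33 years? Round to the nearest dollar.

Periodic rate = 14.33%/365 = 0.000392603; periods = 365·33 = 12045.
A = 40,400·(1 + 0.1433/365)^12045 ≈ 40,400·113.066026496 ≈ 4,567,867.4704.

$4,567,867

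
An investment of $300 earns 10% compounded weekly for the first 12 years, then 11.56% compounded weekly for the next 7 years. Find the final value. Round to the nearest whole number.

$2,233

Phase 1: 300·(1 + 0.1/52)^624 ≈ 994.8879.
Phase 2: 994.8879·(1 + 0.1156/52)^364 ≈ 2,232.6220.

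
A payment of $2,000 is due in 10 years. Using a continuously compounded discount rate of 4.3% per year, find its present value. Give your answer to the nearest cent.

P = A·e^(−rt) = 2,000·e^(−0.43).
e^(−0.43) ≈ 0.6505090947, so P ≈ 1,301.0182.

$1,301.02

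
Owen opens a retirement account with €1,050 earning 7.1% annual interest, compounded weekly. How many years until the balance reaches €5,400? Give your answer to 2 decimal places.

23.08 years

(1 + 0.00136538)^(52t) = 5,400/1,050 = 5.1429.
52t·ln(1 + 0.00136538) = ln(5.1429); 52t = 1.6376/0.00136445 ≈ 1200.1941.
t ≈ 23.0807 years.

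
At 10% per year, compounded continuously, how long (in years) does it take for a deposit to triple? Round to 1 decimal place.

11.0 years

e^(0.1t) = 3, so 0.1t = ln 3 ≈ 1.0986.
t ≈ 1.0986/0.1 ≈ 10.9861.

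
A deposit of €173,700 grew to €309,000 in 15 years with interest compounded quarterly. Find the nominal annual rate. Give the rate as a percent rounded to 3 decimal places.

3.859%

(1 + r/4)^60 = 309,000/173,700 = 1.77893.
1 + r/4 = 1.77893^(1/60) ≈ 1.009646, so r/4 ≈ 0.00964642.
r ≈ 4·0.00964642 = 3.85857%.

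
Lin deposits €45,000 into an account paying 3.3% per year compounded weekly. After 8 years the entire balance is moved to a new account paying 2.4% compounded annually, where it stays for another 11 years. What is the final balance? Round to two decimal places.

Phase 1: 45,000·(1 + 0.033/52)^416 ≈ 58,590.8626.
Phase 2: 58,590.8626·(1 + 0.024)^11 ≈ 76,055.2879.

€76,055.29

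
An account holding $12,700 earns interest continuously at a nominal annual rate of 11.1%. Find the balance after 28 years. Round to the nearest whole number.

$284,178

A = P·e^(rt) = 12,700·e^(0.111·28) = 12,700·e^3.108.
e^3.108 ≈ 22.3762471242, so A ≈ 284,178.3385.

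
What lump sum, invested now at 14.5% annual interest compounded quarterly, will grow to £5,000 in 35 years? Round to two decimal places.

Periodic rate = 14.5%/4 = 0.03625; 140 periods.
P = 5,000/(1 + 0.03625)^140 ≈ 5,000/146.2298714 ≈ 34.1927.

£34.19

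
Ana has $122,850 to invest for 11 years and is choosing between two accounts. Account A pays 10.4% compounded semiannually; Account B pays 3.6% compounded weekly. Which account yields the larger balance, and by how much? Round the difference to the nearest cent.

Account A, by $192,218.53

Account A growth factor: (1 + 0.052)^22 ≈ 3.05032613662; balance ≈ 374,732.5659.
Account B growth factor: (1 + 0.036/52)^572 ≈ 1.48566574706; balance ≈ 182,514.0370.
Account A is larger by 192,218.5289.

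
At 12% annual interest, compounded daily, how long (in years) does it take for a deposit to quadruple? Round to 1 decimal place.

(1 + 0.000328767)^(365t) = 4.
365t = ln 4 / ln(1 + 0.000328767) ≈ 1.3863/0.000328713 ≈ 4217.3385.
t ≈ 11.5544.

11.6 years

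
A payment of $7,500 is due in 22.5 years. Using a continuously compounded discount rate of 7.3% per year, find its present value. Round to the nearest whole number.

P = A·e^(−rt) = 7,500·e^(−1.6425).
e^(−1.6425) ≈ 0.1934956979, so P ≈ 1,451.2177.

$1,451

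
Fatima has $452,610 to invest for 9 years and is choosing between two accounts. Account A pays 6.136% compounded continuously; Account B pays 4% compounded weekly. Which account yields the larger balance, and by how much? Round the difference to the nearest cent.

Account A, by $137,597.42

Account A growth factor: e^(0.06136·9) = e^0.55224 ≈ 1.73713985626; balance ≈ 786,246.8703.
Account B growth factor: (1 + 0.04/52)^468 ≈ 1.43313106901; balance ≈ 648,649.4531.
Account A is larger by 137,597.4172.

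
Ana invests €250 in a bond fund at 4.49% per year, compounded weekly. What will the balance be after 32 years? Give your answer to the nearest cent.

€1,051.15

Growth factor = (1 + 0.0449/52)^1664 ≈ 4.204603709.
A ≈ 250 × 4.204603709 ≈ 1,051.1509.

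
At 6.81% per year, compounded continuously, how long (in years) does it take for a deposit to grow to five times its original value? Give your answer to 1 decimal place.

e^(0.0681t) = 5, so 0.0681t = ln 5 ≈ 1.6094.
t ≈ 1.6094/0.0681 ≈ 23.6334.

23.6 years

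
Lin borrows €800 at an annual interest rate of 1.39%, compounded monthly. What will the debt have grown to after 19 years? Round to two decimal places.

Periodic rate = 1.39%/12 = 0.00115833; periods = 12·19 = 228.
A = 800·(1 + 0.0139/12)^228 ≈ 800·1.302059394 ≈ 1,041.6475.

€1,041.65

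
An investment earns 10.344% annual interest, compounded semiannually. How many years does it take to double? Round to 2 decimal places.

6.87 years

(1 + 0.05172)^(2t) = 2.
2t = ln 2 / ln(1 + 0.05172) ≈ 0.69315/0.0504269 ≈ 13.7456.
t ≈ 6.8728.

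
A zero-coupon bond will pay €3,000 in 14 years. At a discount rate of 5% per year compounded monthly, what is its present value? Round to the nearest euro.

€1,492

Periodic rate = 5%/12 = 0.00416667; 168 periods.
P = 3,000/(1 + 0.05/12)^168 ≈ 3,000/2.010826245 ≈ 1,491.9240.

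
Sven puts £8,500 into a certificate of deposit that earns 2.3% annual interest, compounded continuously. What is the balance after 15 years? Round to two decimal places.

A = P·e^(rt) = 8,500·e^(0.023·15) = 8,500·e^0.345.
e^0.345 ≈ 1.4119899197, so A ≈ 12,001.9143.

£12,001.91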